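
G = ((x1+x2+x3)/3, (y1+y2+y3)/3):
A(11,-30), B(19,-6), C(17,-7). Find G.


Gx = (11+19+17)/3 = 47/3 = 15.6667
Gy = (-30- 6- 7)/3 = -43/3 = -14.3333

G = (15.6667, -14.3333)


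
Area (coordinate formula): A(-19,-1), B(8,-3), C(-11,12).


-19*(-3-12) = 285
8*(12+ 1) = 104
-11*(-1+ 3) = -22
sum = 367
Area = |367|/2 = 183.5000

183.5000 sq units


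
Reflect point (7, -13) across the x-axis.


Reflection rule for x-axis: (x, -y)
(7, -13) -> (7, 13)

(7, 13)


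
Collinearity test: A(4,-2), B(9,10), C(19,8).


4*(10-8) + 9*(8+ 2) + 19*(-2-10)
= 8 + 90 - 228 = -130

No, not collinear (determinant = -130)


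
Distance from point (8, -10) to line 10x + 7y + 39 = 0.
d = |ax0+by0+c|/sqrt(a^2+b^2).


|10*8 + 7*(-10) + 39| = |49| = 49
sqrt(100 + 49) = sqrt(149) = 12.2066
d = 49/sqrt(149) = 4.0142

4.0142


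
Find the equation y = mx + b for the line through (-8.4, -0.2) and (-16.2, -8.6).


m = (-8.4)/(-7.8) = 1.0769
b = y1 - m*x1 = -0.2 - (-8.4*(-8.4))/(-7.8) = -0.2 + 9.0462 = 8.8462

y = 1.0769x + 8.8462


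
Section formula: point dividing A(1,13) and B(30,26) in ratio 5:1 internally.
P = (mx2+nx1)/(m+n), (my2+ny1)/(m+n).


Px = (5*30 + 1*1)/6 = 151/6 = 25.1667
Py = (5*26 + 1*13)/6 = 143/6 = 23.8333

P = (25.1667, 23.8333)


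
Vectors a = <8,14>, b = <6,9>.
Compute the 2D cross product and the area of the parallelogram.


cross = 8*9 - 14*6 = 72 - 84 = -12
Parallelogram area = |-12| = 12

cross = -12, parallelogram area = 12


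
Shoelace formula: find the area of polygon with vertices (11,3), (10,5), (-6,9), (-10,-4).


sum(xi*y_{i+1}) = 11*5 + 10*9 - 6*(-4) - 10*3 = 139
sum(yi*x_{i+1}) = 3*10 + 5*(-6) + 9*(-10) - 4*11 = -134
Area = |139 + 134|/2 = 273/2 = 136.5000

136.5000 sq units


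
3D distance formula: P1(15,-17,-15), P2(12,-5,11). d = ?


dx=-3, dy=12, dz=26
d = sqrt(9+144+676) = sqrt(829) = 28.7924

28.7924


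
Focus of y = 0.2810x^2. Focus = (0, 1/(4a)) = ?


a = 0.2810
4a = 1.1240
focus = (0, 1/1.1240) = (0, 0.8897)

Focus = (0, 0.8897)


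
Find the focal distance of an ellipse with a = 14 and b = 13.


c^2 = 14^2 - 13^2 = 196 - 169 = 27
c = sqrt(27) = 5.1962

c = 5.1962


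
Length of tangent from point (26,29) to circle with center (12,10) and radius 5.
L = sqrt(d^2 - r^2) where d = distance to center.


d = sqrt((26-12)^2 + (29-10)^2) = sqrt(196+361) = 23.6008
L = sqrt(557.0000 - 25) = sqrt(532.0000) = 23.0651

23.0651


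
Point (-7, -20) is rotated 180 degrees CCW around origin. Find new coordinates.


cos(180) = -1, sin(180) = 0
x' = -7*(-1) + 20*0 = 7
y' = -7*0 - 20*(-1) = 20

(7, 20)


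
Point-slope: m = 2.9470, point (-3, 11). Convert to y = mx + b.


y - 11 = 2.9470(x + 3)
y = 2.9470x + 11 - 2.9470*(-3)
y = 2.9470x + 19.8410

y = 2.9470x + 19.8410


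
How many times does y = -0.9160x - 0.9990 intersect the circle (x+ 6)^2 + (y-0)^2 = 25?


Substitute y = -0.9160x - 0.9990: (x+ 6)^2 + (-0.9160x- 0.9990-0)^2 = 25
Expand to Ax^2 + Bx + C = 0, where b-k = -0.999
A = 1+m^2 = 1.839056
B = 2(m(b-k) - h) = 2(-0.9160*(-0.999) + 6) = 13.830168
C = h^2 + (b-k)^2 - r^2 = 36 + 0.998001 - 25 = 11.998001
disc = B^2-4AC = 191.2735 - 88.2600 = 103.0135
disc > 0

2 intersection points


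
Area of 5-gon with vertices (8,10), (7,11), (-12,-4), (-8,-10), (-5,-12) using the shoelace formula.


sum(xi*y_{i+1}) = 8*11 + 7*(-4) - 12*(-10) - 8*(-12) - 5*10 = 226
sum(yi*x_{i+1}) = 10*7 + 11*(-12) - 4*(-8) - 10*(-5) - 12*8 = -76
Area = |226 + 76|/2 = 302/2 = 151.0000

151.0000 sq units


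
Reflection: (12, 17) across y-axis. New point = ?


Reflection rule for y-axis: (-x, y)
(12, 17) -> (-12, 17)

(-12, 17)


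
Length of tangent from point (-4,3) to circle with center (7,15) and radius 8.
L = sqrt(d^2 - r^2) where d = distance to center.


d = sqrt((-4-7)^2 + (3-15)^2) = sqrt(121+144) = 16.2788
L = sqrt(265.0000 - 64) = sqrt(201.0000) = 14.1774

14.1774


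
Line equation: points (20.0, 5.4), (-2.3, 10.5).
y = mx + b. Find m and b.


m = (5.1)/(-22.3) = -0.2287
b = y1 - m*x1 = 5.4 - (5.1*20.0)/(-22.3) = 5.4 + 4.5740 = 9.9740

y = -0.2287x + 9.9740


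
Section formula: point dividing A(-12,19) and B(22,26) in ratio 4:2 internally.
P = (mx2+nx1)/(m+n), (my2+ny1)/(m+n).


Px = (4*22 + 2*(-12))/6 = 64/6 = 10.6667
Py = (4*26 + 2*19)/6 = 142/6 = 23.6667

P = (10.6667, 23.6667)


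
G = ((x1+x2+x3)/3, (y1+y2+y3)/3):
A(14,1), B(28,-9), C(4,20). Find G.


Gx = (14+28+4)/3 = 46/3 = 15.3333
Gy = (1- 9+20)/3 = 12/3 = 4.0000

G = (15.3333, 4.0000)


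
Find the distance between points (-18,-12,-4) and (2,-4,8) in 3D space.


dx=20, dy=8, dz=12
d = sqrt(400+64+144) = sqrt(608) = 24.6577

24.6577


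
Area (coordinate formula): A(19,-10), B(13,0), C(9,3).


19*(0-3) = -57
13*(3+ 10) = 169
9*(-10-0) = -90
sum = 22
Area = |22|/2 = 11.0000

11.0000 sq units


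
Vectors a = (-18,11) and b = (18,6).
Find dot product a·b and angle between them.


a·b = -18*18 + 11*6 = -324 + 66 = -258
|a| = sqrt(324+121) = 21.0950
|b| = sqrt(324+36) = 18.9737
cos(theta) = -258/(sqrt(445)*sqrt(360)) = -258/sqrt(160200) = -0.644597
theta = arccos(-258/sqrt(160200)) = 130.1355 degrees

a·b = -258, theta = 130.1355 deg


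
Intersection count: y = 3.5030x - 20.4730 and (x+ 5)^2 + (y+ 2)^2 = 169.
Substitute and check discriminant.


Substitute y = 3.5030x - 20.4730: (x+ 5)^2 + (3.5030x- 20.4730+ 2)^2 = 169
Expand to Ax^2 + Bx + C = 0, where b-k = -18.473
A = 1+m^2 = 13.271009
B = 2(m(b-k) - h) = 2(3.5030*(-18.473) + 5) = -119.421838
C = h^2 + (b-k)^2 - r^2 = 25 + 341.251729 - 169 = 197.251729
disc = B^2-4AC = 14261.5754 - 10470.9179 = 3790.6575
disc > 0

2 intersection points


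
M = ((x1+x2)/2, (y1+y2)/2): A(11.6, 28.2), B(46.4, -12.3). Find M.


Mx = (11.6 + 46.4)/2 = 58.0/2 = 29.0000
My = (28.2 - 12.3)/2 = 15.9/2 = 7.9500

(29.0000, 7.9500)


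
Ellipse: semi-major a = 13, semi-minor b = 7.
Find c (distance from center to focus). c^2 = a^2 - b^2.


c^2 = 13^2 - 7^2 = 169 - 49 = 120
c = sqrt(120) = 10.9545

c = 10.9545


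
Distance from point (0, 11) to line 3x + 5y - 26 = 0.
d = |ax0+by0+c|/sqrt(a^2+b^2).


|3*0 + 5*11 - 26| = |29| = 29
sqrt(9 + 25) = sqrt(34) = 5.8310
d = 29/sqrt(34) = 4.9735

4.9735


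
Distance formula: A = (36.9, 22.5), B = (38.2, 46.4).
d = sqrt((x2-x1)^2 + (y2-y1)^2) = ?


dx = 38.2 - 36.9 = 1.3
dy = 46.4 - 22.5 = 23.9
d = sqrt(1.69 + 571.21) = sqrt(572.9) = 23.9353

23.9353


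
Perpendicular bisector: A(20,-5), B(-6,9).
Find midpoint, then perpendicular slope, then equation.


Midpoint = (7, 2)
Slope of AB = dy/dx = 14/(-26) = -0.5385
Perp slope = -dx/dy = 26/14 = 1.8571
b = My - (perp slope)*Mx = 2 + (-26*7)/14 = 2 - 13.0000 = -11.0000

y = 1.8571x - 11.0000


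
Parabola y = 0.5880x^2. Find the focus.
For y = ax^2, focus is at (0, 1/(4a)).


a = 0.5880
4a = 2.3520
focus = (0, 1/2.3520) = (0, 0.4252)

Focus = (0, 0.4252)


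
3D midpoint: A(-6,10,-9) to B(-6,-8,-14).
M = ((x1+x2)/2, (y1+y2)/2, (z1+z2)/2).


Mx = (-6- 6)/2 = -6.0000
My = (10- 8)/2 = 1.0000
Mz = (-9- 14)/2 = -11.5000

M = (-6.0000, 1.0000, -11.5000)


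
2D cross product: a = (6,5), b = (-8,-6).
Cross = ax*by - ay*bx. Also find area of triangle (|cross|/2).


cross = 6*(-6) - 5*(-8) = -36 + 40 = 4
Triangle area = |4|/2 = 4/2 = 2.0000

cross = 4, triangle area = 2.0000


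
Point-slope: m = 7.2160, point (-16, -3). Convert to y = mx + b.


y + 3 = 7.2160(x + 16)
y = 7.2160x - 3 - 7.2160*(-16)
y = 7.2160x + 112.4560

y = 7.2160x + 112.4560


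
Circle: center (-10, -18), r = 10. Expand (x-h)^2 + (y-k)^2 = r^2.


(x+ 10)^2 + (y+ 18)^2 = 10^2
D = -2h = 20, E = -2k = 36
F = h^2+k^2-r^2 = 100+324-100 = 324

x^2 + y^2 + 20x + 36y + 324 = 0


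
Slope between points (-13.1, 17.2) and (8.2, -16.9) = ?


dy = -16.9 - 17.2 = -34.1
dx = 8.2 + 13.1 = 21.3
m = -34.1/21.3 = -1.6009

m = -1.6009


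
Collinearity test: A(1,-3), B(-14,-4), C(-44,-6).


1*(-4+ 6) - 14*(-6+ 3) - 44*(-3+ 4)
= 2 + 42 - 44 = 0

Yes, collinear (determinant = 0)


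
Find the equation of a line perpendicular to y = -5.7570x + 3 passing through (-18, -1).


Perpendicular slope = -1/m1 = -1/(-5.7570) = 0.1737
b2 = y0 - m2*x0 = -1 - 18/(-5.7570) = -1 + 3.1266 = 2.1266

y = 0.1737x + 2.1266


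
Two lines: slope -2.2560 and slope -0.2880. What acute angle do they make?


m1-m2 = -1.968
1+m1*m2 = 1.649728
tan(theta) = |-1.968/1.649728| = 1.192924
theta = arctan(|-1.968/1.649728|) = 50.0277 degrees (acute angle)

50.0277 degrees


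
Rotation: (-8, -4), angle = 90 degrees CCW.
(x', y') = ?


cos(90) = 0, sin(90) = 1
x' = -8*0 + 4*1 = 4
y' = -8*1 - 4*0 = -8

(4, -8)


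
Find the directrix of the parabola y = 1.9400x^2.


a = 1.9400
1/(4a) = 0.1289
directrix: y = -0.1289 = -0.1289

y = -0.1289


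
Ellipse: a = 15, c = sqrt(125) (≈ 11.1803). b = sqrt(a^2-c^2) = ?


b^2 = 15^2 - (sqrt(125))^2 = 225 - 125 = 100
b = sqrt(100) = 10

b = 10


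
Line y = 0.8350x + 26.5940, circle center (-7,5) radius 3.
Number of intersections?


Substitute y = 0.8350x + 26.5940: (x+ 7)^2 + (0.8350x+26.5940-5)^2 = 9
Expand to Ax^2 + Bx + C = 0, where b-k = 21.594
A = 1+m^2 = 1.697225
B = 2(m(b-k) - h) = 2(0.8350*21.594 + 7) = 50.06198
C = h^2 + (b-k)^2 - r^2 = 49 + 466.300836 - 9 = 506.300836
disc = B^2-4AC = 2506.2018 - 3437.2257 = -931.0239
disc < 0

0 intersection points


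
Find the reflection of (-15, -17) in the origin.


Reflection rule for origin: (-x, -y)
(-15, -17) -> (15, 17)

(15, 17)


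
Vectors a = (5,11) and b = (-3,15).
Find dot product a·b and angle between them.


a·b = 5*(-3) + 11*15 = -15 + 165 = 150
|a| = sqrt(25+121) = 12.0830
|b| = sqrt(9+225) = 15.2971
cos(theta) = 150/(sqrt(146)*sqrt(234)) = 150/sqrt(34164) = 0.811534
theta = arccos(150/sqrt(34164)) = 35.7539 degrees

a·b = 150, theta = 35.7539 deg


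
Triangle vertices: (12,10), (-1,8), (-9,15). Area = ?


12*(8-15) = -84
-1*(15-10) = -5
-9*(10-8) = -18
sum = -107
Area = |-107|/2 = 53.5000

53.5000 sq units


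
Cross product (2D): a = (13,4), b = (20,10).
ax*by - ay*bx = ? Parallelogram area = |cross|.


cross = 13*10 - 4*20 = 130 - 80 = 50
Parallelogram area = |50| = 50

cross = 50, parallelogram area = 50


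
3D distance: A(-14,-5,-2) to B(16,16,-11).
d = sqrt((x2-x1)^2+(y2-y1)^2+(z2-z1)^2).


dx=30, dy=21, dz=-9
d = sqrt(900+441+81) = sqrt(1422) = 37.7094

37.7094


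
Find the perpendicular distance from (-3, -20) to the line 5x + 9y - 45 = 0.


|5*(-3) + 9*(-20) - 45| = |-240| = 240
sqrt(25 + 81) = sqrt(106) = 10.2956
d = 240/sqrt(106) = 23.3109

23.3109


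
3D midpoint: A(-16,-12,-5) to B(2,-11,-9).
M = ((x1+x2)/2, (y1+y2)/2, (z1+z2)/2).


Mx = (-16+2)/2 = -7.0000
My = (-12- 11)/2 = -11.5000
Mz = (-5- 9)/2 = -7.0000

M = (-7.0000, -11.5000, -7.0000)


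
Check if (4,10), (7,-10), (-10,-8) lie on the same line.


4*(-10+ 8) + 7*(-8-10) - 10*(10+ 10)
= -8 - 126 - 200 = -334

No, not collinear (determinant = -334)


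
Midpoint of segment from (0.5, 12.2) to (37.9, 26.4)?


Mx = (0.5 + 37.9)/2 = 38.4/2 = 19.2000
My = (12.2 + 26.4)/2 = 38.6/2 = 19.3000

(19.2000, 19.3000)


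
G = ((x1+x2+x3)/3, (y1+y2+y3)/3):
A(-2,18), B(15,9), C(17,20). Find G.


Gx = (-2+15+17)/3 = 30/3 = 10.0000
Gy = (18+9+20)/3 = 47/3 = 15.6667

G = (10.0000, 15.6667)


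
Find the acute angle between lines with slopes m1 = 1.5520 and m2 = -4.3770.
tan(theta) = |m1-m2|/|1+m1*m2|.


m1-m2 = 5.929
1+m1*m2 = -5.793104
tan(theta) = |5.929/(-5.793104)| = 1.023458
theta = arctan(|5.929/(-5.793104)|) = 45.6642 degrees (acute angle)

45.6642 degrees


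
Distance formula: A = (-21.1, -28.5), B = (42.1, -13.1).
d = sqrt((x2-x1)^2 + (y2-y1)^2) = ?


dx = 42.1 + 21.1 = 63.2
dy = -13.1 + 28.5 = 15.4
d = sqrt(3994.24 + 237.16) = sqrt(4231.4) = 65.0492

65.0492


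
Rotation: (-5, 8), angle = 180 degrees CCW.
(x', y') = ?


cos(180) = -1, sin(180) = 0
x' = -5*(-1) - 8*0 = 5
y' = -5*0 + 8*(-1) = -8

(5, -8)


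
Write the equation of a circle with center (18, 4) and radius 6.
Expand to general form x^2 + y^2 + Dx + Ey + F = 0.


(x-18)^2 + (y-4)^2 = 6^2
D = -2h = -36, E = -2k = -8
F = h^2+k^2-r^2 = 324+16-36 = 304

x^2 + y^2 - 36x - 8y + 304 = 0


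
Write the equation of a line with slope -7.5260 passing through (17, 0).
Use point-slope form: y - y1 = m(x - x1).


y - 0 = -7.5260(x - 17)
y = -7.5260x + 0 + 7.5260*17
y = -7.5260x + 127.9420

y = -7.5260x + 127.9420


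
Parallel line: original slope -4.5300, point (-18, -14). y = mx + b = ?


Parallel lines have equal slopes.
m2 = -4.5300
b2 = -14 + 4.5300*(-18) = -95.5400

y = -4.5300x - 95.5400


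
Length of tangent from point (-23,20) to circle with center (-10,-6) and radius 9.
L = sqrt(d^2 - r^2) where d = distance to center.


d = sqrt((-23+ 10)^2 + (20+ 6)^2) = sqrt(169+676) = 29.0689
L = sqrt(845.0000 - 81) = sqrt(764.0000) = 27.6405

27.6405


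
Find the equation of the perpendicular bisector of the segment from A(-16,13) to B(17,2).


Midpoint = (0.5, 7.5)
Slope of AB = dy/dx = -11/33 = -0.3333
Perp slope = -dx/dy = 33/11 = 3.0000
b = My - (perp slope)*Mx = 7.5 + (33*0.5)/(-11) = 7.5 - 1.5000 = 6.0000

y = 3.0000x + 6.0000


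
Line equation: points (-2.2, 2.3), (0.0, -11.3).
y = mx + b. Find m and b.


m = (-13.6)/(2.2) = -6.1818
b = y1 - m*x1 = 2.3 - (-13.6*(-2.2))/(2.2) = 2.3 - 13.6000 = -11.3000

y = -6.1818x - 11.3000


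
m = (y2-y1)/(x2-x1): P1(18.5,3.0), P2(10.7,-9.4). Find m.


dy = -9.4 - 3.0 = -12.4
dx = 10.7 - 18.5 = -7.8
m = -12.4/(-7.8) = 1.5897

m = 1.5897


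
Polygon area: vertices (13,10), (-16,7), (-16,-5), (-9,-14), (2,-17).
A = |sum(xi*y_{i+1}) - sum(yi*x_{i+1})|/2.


sum(xi*y_{i+1}) = 13*7 - 16*(-5) - 16*(-14) - 9*(-17) + 2*10 = 568
sum(yi*x_{i+1}) = 10*(-16) + 7*(-16) - 5*(-9) - 14*2 - 17*13 = -476
Area = |568 + 476|/2 = 1044/2 = 522.0000

522.0000 sq units


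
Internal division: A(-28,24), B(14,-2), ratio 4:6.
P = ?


Px = (4*14 + 6*(-28))/10 = -112/10 = -11.2000
Py = (4*(-2) + 6*24)/10 = 136/10 = 13.6000

P = (-11.2000, 13.6000)


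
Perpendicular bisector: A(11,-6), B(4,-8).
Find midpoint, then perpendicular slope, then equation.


Midpoint = (7.5, -7)
Slope of AB = dy/dx = -2/(-7) = 0.2857
Perp slope = -dx/dy = -7/2 = -3.5000
b = My - (perp slope)*Mx = -7 + (-7*7.5)/(-2) = -7 + 26.2500 = 19.2500

y = -3.5000x + 19.2500


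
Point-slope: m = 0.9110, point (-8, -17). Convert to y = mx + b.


y + 17 = 0.9110(x + 8)
y = 0.9110x - 17 - 0.9110*(-8)
y = 0.9110x - 9.7120

y = 0.9110x - 9.7120


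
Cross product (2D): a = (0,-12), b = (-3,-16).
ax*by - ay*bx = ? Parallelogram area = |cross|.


cross = 0*(-16) + 12*(-3) = 0 - 36 = -36
Parallelogram area = |-36| = 36

cross = -36, parallelogram area = 36


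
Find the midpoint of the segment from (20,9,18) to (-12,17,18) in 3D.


Mx = (20- 12)/2 = 4.0000
My = (9+17)/2 = 13.0000
Mz = (18+18)/2 = 18.0000

M = (4.0000, 13.0000, 18.0000)


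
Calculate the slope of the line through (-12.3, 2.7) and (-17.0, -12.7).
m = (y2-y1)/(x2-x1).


dy = -12.7 - 2.7 = -15.4
dx = -17.0 + 12.3 = -4.7
m = -15.4/(-4.7) = 3.2766

m = 3.2766


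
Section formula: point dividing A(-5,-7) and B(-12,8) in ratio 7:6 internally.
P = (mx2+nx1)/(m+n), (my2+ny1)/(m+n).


Px = (7*(-12) + 6*(-5))/13 = -114/13 = -8.7692
Py = (7*8 + 6*(-7))/13 = 14/13 = 1.0769

P = (-8.7692, 1.0769)


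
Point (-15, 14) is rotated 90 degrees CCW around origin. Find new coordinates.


cos(90) = 0, sin(90) = 1
x' = -15*0 - 14*1 = -14
y' = -15*1 + 14*0 = -15

(-14, -15)


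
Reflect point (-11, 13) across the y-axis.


Reflection rule for y-axis: (-x, y)
(-11, 13) -> (11, 13)

(11, 13)


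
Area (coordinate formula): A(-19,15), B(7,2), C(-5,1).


-19*(2-1) = -19
7*(1-15) = -98
-5*(15-2) = -65
sum = -182
Area = |-182|/2 = 91.0000

91.0000 sq units


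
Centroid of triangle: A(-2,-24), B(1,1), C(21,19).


Gx = (-2+1+21)/3 = 20/3 = 6.6667
Gy = (-24+1+19)/3 = -4/3 = -1.3333

G = (6.6667, -1.3333)


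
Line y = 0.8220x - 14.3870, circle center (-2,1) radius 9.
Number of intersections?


Substitute y = 0.8220x - 14.3870: (x+ 2)^2 + (0.8220x- 14.3870-1)^2 = 81
Expand to Ax^2 + Bx + C = 0, where b-k = -15.387
A = 1+m^2 = 1.675684
B = 2(m(b-k) - h) = 2(0.8220*(-15.387) + 2) = -21.296228
C = h^2 + (b-k)^2 - r^2 = 4 + 236.759769 - 81 = 159.759769
disc = B^2-4AC = 453.5293 - 1070.8276 = -617.2983
disc < 0

0 intersection points


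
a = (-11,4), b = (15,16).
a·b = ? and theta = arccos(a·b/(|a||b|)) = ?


a·b = -11*15 + 4*16 = -165 + 64 = -101
|a| = sqrt(121+16) = 11.7047
|b| = sqrt(225+256) = 21.9317
cos(theta) = -101/(sqrt(137)*sqrt(481)) = -101/sqrt(65897) = -0.393449
theta = arccos(-101/sqrt(65897)) = 113.1693 degrees

a·b = -101, theta = 113.1693 deg


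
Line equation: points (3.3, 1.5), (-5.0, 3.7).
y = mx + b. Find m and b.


m = (2.2)/(-8.3) = -0.2651
b = y1 - m*x1 = 1.5 - (2.2*3.3)/(-8.3) = 1.5 + 0.8747 = 2.3747

y = -0.2651x + 2.3747


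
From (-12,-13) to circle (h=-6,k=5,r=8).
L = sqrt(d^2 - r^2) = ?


d = sqrt((-12+ 6)^2 + (-13-5)^2) = sqrt(36+324) = 18.9737
L = sqrt(360.0000 - 64) = sqrt(296.0000) = 17.2047

17.2047


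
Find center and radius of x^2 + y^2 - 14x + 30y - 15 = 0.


h = -D/2 = 14/2 = 7
k = -E/2 = -30/2 = -15
r^2 = h^2 + k^2 - F = 49 + 225 + 15 = 289
r = 17

Center (7, -15), radius = 17


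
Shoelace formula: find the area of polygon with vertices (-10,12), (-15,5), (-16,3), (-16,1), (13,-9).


sum(xi*y_{i+1}) = -10*5 - 15*3 - 16*1 - 16*(-9) + 13*12 = 189
sum(yi*x_{i+1}) = 12*(-15) + 5*(-16) + 3*(-16) + 1*13 - 9*(-10) = -205
Area = |189 + 205|/2 = 394/2 = 197.0000

197.0000 sq units


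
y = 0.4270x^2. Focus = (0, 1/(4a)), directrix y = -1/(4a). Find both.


a = 0.4270
1/(4a) = 0.5855
Focus = (0, 0.5855)
Directrix: y = -0.5855

Focus = (0, 0.5855), Directrix: y = -0.5855


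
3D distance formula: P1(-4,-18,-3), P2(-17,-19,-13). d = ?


dx=-13, dy=-1, dz=-10
d = sqrt(169+1+100) = sqrt(270) = 16.4317

16.4317


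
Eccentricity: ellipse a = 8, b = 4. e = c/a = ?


c = sqrt(64-16) = sqrt(48) = 6.9282
e = c/a = sqrt(48)/8 = 0.8660

e = 0.8660


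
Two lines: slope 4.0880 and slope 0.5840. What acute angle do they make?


m1-m2 = 3.504
1+m1*m2 = 3.387392
tan(theta) = |3.504/3.387392| = 1.034424
theta = arctan(|3.504/3.387392|) = 45.9694 degrees (acute angle)

45.9694 degrees


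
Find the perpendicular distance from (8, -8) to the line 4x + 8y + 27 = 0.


|4*8 + 8*(-8) + 27| = |-5| = 5
sqrt(16 + 64) = sqrt(80) = 8.9443
d = 5/sqrt(80) = 0.5590

0.5590


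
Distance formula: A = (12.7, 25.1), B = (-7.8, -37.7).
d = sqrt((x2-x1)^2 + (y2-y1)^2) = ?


dx = -7.8 - 12.7 = -20.5
dy = -37.7 - 25.1 = -62.8
d = sqrt(420.25 + 3943.84) = sqrt(4364.09) = 66.0613

66.0613


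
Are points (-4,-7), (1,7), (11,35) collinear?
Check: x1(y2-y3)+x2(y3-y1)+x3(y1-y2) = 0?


-4*(7-35) + 1*(35+ 7) + 11*(-7-7)
= 112 + 42 - 154 = 0

Yes, collinear (determinant = 0)


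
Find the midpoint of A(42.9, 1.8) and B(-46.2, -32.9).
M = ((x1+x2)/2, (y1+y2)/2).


Mx = (42.9 - 46.2)/2 = -3.3/2 = -1.6500
My = (1.8 - 32.9)/2 = -31.1/2 = -15.5500

(-1.6500, -15.5500)


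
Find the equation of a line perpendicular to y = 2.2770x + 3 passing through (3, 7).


Perpendicular slope = -1/m1 = -1/2.2770 = -0.4392
b2 = y0 - m2*x0 = 7 + 3/2.2770 = 7 + 1.3175 = 8.3175

y = -0.4392x + 8.3175


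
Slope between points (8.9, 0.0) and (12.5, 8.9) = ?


dy = 8.9 - 0.0 = 8.9
dx = 12.5 - 8.9 = 3.6
m = 8.9/3.6 = 2.4722

m = 2.4722


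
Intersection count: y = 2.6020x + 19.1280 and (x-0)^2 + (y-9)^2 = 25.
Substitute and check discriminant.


Substitute y = 2.6020x + 19.1280: (x-0)^2 + (2.6020x+19.1280-9)^2 = 25
Expand to Ax^2 + Bx + C = 0, where b-k = 10.128
A = 1+m^2 = 7.770404
B = 2(m(b-k) - h) = 2(2.6020*10.128 - 0) = 52.706112
C = h^2 + (b-k)^2 - r^2 = 0 + 102.576384 - 25 = 77.576384
disc = B^2-4AC = 2777.9342 - 2411.1994 = 366.7348
disc > 0

2 intersection points


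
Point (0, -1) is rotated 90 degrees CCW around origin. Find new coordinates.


cos(90) = 0, sin(90) = 1
x' = 0*0 + 1*1 = 1
y' = 0*1 - 1*0 = 0

(1, 0)


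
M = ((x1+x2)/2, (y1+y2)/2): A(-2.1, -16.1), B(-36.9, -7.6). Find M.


Mx = (-2.1 - 36.9)/2 = -39.0/2 = -19.5000
My = (-16.1 - 7.6)/2 = -23.7/2 = -11.8500

(-19.5000, -11.8500)


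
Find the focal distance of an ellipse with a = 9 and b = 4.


c^2 = 9^2 - 4^2 = 81 - 16 = 65
c = sqrt(65) = 8.0623

c = 8.0623


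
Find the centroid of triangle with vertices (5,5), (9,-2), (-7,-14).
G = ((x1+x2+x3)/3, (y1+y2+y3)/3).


Gx = (5+9- 7)/3 = 7/3 = 2.3333
Gy = (5- 2- 14)/3 = -11/3 = -3.6667

G = (2.3333, -3.6667)


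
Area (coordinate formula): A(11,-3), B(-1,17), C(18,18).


11*(17-18) = -11
-1*(18+ 3) = -21
18*(-3-17) = -360
sum = -392
Area = |-392|/2 = 196.0000

196.0000 sq units


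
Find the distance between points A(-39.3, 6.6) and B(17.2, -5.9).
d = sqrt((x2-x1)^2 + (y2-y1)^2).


dx = 17.2 + 39.3 = 56.5
dy = -5.9 - 6.6 = -12.5
d = sqrt(3192.25 + 156.25) = sqrt(3348.5) = 57.8662

57.8662


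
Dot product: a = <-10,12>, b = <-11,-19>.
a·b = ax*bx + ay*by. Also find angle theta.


a·b = -10*(-11) + 12*(-19) = 110 - 228 = -118
|a| = sqrt(100+144) = 15.6205
|b| = sqrt(121+361) = 21.9545
cos(theta) = -118/(sqrt(244)*sqrt(482)) = -118/sqrt(117608) = -0.344083
theta = arccos(-118/sqrt(117608)) = 110.1258 degrees

a·b = -118, theta = 110.1258 deg


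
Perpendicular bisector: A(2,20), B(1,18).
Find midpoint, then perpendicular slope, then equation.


Midpoint = (1.5, 19)
Slope of AB = dy/dx = -2/(-1) = 2.0000
Perp slope = -dx/dy = -1/2 = -0.5000
b = My - (perp slope)*Mx = 19 + (-1*1.5)/(-2) = 19 + 0.7500 = 19.7500

y = -0.5000x + 19.7500


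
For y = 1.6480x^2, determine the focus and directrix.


a = 1.6480
1/(4a) = 0.1517
Focus = (0, 0.1517)
Directrix: y = -0.1517

Focus = (0, 0.1517), Directrix: y = -0.1517


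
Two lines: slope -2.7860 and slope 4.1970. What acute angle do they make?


m1-m2 = -6.983
1+m1*m2 = -10.692842
tan(theta) = |-6.983/(-10.692842)| = 0.653054
theta = arctan(|-6.983/(-10.692842)|) = 33.1467 degrees (acute angle)

33.1467 degrees


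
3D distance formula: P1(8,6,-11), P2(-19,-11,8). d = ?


dx=-27, dy=-17, dz=19
d = sqrt(729+289+361) = sqrt(1379) = 37.1349

37.1349


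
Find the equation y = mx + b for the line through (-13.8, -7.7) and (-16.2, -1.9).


m = (5.8)/(-2.4) = -2.4167
b = y1 - m*x1 = -7.7 - (5.8*(-13.8))/(-2.4) = -7.7 - 33.3500 = -41.0500

y = -2.4167x - 41.0500


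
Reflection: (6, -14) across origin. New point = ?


Reflection rule for origin: (-x, -y)
(6, -14) -> (-6, 14)

(-6, 14)


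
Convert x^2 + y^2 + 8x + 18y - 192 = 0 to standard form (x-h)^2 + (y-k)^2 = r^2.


h = -D/2 = -8/2 = -4
k = -E/2 = -18/2 = -9
r^2 = h^2 + k^2 - F = 16 + 81 + 192 = 289
r = 17

Center (-4, -9), radius = 17


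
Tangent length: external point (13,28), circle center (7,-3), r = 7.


d = sqrt((13-7)^2 + (28+ 3)^2) = sqrt(36+961) = 31.5753
L = sqrt(997.0000 - 49) = sqrt(948.0000) = 30.7896

30.7896


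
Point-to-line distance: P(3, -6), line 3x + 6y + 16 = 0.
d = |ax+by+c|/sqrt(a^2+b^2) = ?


|3*3 + 6*(-6) + 16| = |-11| = 11
sqrt(9 + 36) = sqrt(45) = 6.7082
d = 11/sqrt(45) = 1.6398

1.6398


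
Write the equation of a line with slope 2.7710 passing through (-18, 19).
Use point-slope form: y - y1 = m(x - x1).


y - 19 = 2.7710(x + 18)
y = 2.7710x + 19 - 2.7710*(-18)
y = 2.7710x + 68.8780

y = 2.7710x + 68.8780


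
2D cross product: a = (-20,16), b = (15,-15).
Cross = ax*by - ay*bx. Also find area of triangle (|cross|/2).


cross = -20*(-15) - 16*15 = 300 - 240 = 60
Triangle area = |60|/2 = 60/2 = 30.0000

cross = 60, triangle area = 30.0000


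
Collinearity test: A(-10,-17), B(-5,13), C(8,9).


-10*(13-9) - 5*(9+ 17) + 8*(-17-13)
= -40 - 130 - 240 = -410

No, not collinear (determinant = -410)


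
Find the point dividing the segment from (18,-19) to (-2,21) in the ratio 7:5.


Px = (7*(-2) + 5*18)/12 = 76/12 = 6.3333
Py = (7*21 + 5*(-19))/12 = 52/12 = 4.3333

P = (6.3333, 4.3333)


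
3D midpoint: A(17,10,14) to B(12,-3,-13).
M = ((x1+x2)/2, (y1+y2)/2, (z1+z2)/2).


Mx = (17+12)/2 = 14.5000
My = (10- 3)/2 = 3.5000
Mz = (14- 13)/2 = 0.5000

M = (14.5000, 3.5000, 0.5000)


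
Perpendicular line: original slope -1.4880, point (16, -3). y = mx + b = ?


Perpendicular slope = -1/m1 = -1/(-1.4880) = 0.6720
b2 = y0 - m2*x0 = -3 + 16/(-1.4880) = -3 - 10.7527 = -13.7527

y = 0.6720x - 13.7527


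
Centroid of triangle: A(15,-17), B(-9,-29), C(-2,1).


Gx = (15- 9- 2)/3 = 4/3 = 1.3333
Gy = (-17- 29+1)/3 = -45/3 = -15.0000

G = (1.3333, -15.0000)


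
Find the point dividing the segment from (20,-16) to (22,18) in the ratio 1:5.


Px = (1*22 + 5*20)/6 = 122/6 = 20.3333
Py = (1*18 + 5*(-16))/6 = -62/6 = -10.3333

P = (20.3333, -10.3333)


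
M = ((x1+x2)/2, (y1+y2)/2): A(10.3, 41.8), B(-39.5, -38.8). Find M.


Mx = (10.3 - 39.5)/2 = -29.2/2 = -14.6000
My = (41.8 - 38.8)/2 = 3.0/2 = 1.5000

(-14.6000, 1.5000)


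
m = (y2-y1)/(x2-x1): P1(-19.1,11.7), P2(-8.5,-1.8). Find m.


dy = -1.8 - 11.7 = -13.5
dx = -8.5 + 19.1 = 10.6
m = -13.5/10.6 = -1.2736

m = -1.2736


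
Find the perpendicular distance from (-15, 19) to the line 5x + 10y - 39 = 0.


|5*(-15) + 10*19 - 39| = |76| = 76
sqrt(25 + 100) = sqrt(125) = 11.1803
d = 76/sqrt(125) = 6.7976

6.7976


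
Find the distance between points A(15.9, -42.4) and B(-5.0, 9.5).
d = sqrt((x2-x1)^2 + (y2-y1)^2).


dx = -5.0 - 15.9 = -20.9
dy = 9.5 + 42.4 = 51.9
d = sqrt(436.81 + 2693.61) = sqrt(3130.42) = 55.9502

55.9502


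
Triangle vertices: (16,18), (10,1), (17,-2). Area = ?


16*(1+ 2) = 48
10*(-2-18) = -200
17*(18-1) = 289
sum = 137
Area = |137|/2 = 68.5000

68.5000 sq units


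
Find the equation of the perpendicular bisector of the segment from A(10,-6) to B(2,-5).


Midpoint = (6, -5.5)
Slope of AB = dy/dx = 1/(-8) = -0.1250
Perp slope = -dx/dy = 8/1 = 8.0000
b = My - (perp slope)*Mx = -5.5 + (-8*6)/1 = -5.5 - 48.0000 = -53.5000

y = 8.0000x - 53.5000


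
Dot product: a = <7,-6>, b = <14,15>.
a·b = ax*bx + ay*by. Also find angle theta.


a·b = 7*14 - 6*15 = 98 - 90 = 8
|a| = sqrt(49+36) = 9.2195
|b| = sqrt(196+225) = 20.5183
cos(theta) = 8/(sqrt(85)*sqrt(421)) = 8/sqrt(35785) = 0.042290
theta = arccos(8/sqrt(35785)) = 87.5762 degrees

a·b = 8, theta = 87.5762 deg


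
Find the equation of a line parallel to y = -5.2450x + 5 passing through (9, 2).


Parallel lines have equal slopes.
m2 = -5.2450
b2 = 2 + 5.2450*9 = 49.2050

y = -5.2450x + 49.2050


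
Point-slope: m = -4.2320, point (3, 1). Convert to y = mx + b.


y - 1 = -4.2320(x - 3)
y = -4.2320x + 1 + 4.2320*3
y = -4.2320x + 13.6960

y = -4.2320x + 13.6960


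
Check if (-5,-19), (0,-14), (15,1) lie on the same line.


-5*(-14-1) + 0*(1+ 19) + 15*(-19+ 14)
= 75 + 0 - 75 = 0

Yes, collinear (determinant = 0)


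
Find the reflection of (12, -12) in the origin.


Reflection rule for origin: (-x, -y)
(12, -12) -> (-12, 12)

(-12, 12)


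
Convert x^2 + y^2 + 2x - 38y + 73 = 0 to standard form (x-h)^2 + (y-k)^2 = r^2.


h = -D/2 = -2/2 = -1
k = -E/2 = 38/2 = 19
r^2 = h^2 + k^2 - F = 1 + 361 - 73 = 289
r = 17

Center (-1, 19), radius = 17


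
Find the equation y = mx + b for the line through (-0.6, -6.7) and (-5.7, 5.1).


m = (11.8)/(-5.1) = -2.3137
b = y1 - m*x1 = -6.7 - (11.8*(-0.6))/(-5.1) = -6.7 - 1.3882 = -8.0882

y = -2.3137x - 8.0882


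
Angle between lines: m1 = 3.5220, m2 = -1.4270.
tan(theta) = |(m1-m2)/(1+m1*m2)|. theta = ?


m1-m2 = 4.949
1+m1*m2 = -4.025894
tan(theta) = |4.949/(-4.025894)| = 1.229292
theta = arctan(|4.949/(-4.025894)|) = 50.8725 degrees (acute angle)

50.8725 degrees


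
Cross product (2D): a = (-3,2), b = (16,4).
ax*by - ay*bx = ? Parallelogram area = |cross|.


cross = -3*4 - 2*16 = -12 - 32 = -44
Parallelogram area = |-44| = 44

cross = -44, parallelogram area = 44


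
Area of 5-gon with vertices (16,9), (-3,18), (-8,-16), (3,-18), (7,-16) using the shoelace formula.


sum(xi*y_{i+1}) = 16*18 - 3*(-16) - 8*(-18) + 3*(-16) + 7*9 = 495
sum(yi*x_{i+1}) = 9*(-3) + 18*(-8) - 16*3 - 18*7 - 16*16 = -601
Area = |495 + 601|/2 = 1096/2 = 548.0000

548.0000 sq units


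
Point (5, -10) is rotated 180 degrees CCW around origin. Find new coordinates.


cos(180) = -1, sin(180) = 0
x' = 5*(-1) + 10*0 = -5
y' = 5*0 - 10*(-1) = 10

(-5, 10)


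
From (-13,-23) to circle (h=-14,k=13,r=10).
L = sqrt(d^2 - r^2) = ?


d = sqrt((-13+ 14)^2 + (-23-13)^2) = sqrt(1+1296) = 36.0139
L = sqrt(1297.0000 - 100) = sqrt(1197.0000) = 34.5977

34.5977


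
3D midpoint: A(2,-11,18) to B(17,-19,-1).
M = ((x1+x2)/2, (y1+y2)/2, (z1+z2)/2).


Mx = (2+17)/2 = 9.5000
My = (-11- 19)/2 = -15.0000
Mz = (18- 1)/2 = 8.5000

M = (9.5000, -15.0000, 8.5000)


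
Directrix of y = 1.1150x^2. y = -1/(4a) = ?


a = 1.1150
1/(4a) = 0.2242
directrix: y = -0.2242 = -0.2242

y = -0.2242


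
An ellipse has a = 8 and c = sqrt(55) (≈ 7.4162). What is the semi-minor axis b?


b^2 = 8^2 - (sqrt(55))^2 = 64 - 55 = 9
b = sqrt(9) = 3

b = 3


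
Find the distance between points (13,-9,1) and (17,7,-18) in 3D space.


dx=4, dy=16, dz=-19
d = sqrt(16+256+361) = sqrt(633) = 25.1595

25.1595


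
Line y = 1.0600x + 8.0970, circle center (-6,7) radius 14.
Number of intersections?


Substitute y = 1.0600x + 8.0970: (x+ 6)^2 + (1.0600x+8.0970-7)^2 = 196
Expand to Ax^2 + Bx + C = 0, where b-k = 1.097
A = 1+m^2 = 2.1236
B = 2(m(b-k) - h) = 2(1.0600*1.097 + 6) = 14.32564
C = h^2 + (b-k)^2 - r^2 = 36 + 1.203409 - 196 = -158.796591
disc = B^2-4AC = 205.2240 + 1348.8818 = 1554.1058
disc > 0

2 intersection points


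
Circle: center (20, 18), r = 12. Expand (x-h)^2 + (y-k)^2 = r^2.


(x-20)^2 + (y-18)^2 = 12^2
D = -2h = -40, E = -2k = -36
F = h^2+k^2-r^2 = 400+324-144 = 580

x^2 + y^2 - 40x - 36y + 580 = 0


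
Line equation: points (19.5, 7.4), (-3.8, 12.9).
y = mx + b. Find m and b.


m = (5.5)/(-23.3) = -0.2361
b = y1 - m*x1 = 7.4 - (5.5*19.5)/(-23.3) = 7.4 + 4.6030 = 12.0030

y = -0.2361x + 12.0030


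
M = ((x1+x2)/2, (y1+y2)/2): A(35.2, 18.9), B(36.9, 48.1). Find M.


Mx = (35.2 + 36.9)/2 = 72.1/2 = 36.0500
My = (18.9 + 48.1)/2 = 67.0/2 = 33.5000

(36.0500, 33.5000)


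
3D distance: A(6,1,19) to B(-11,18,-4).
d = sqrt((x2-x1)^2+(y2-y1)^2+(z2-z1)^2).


dx=-17, dy=17, dz=-23
d = sqrt(289+289+529) = sqrt(1107) = 33.2716

33.2716


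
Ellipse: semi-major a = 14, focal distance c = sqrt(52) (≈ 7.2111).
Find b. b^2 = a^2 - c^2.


b^2 = 14^2 - (sqrt(52))^2 = 196 - 52 = 144
b = sqrt(144) = 12

b = 12


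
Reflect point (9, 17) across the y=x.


Reflection rule for y=x: (y, x)
(9, 17) -> (17, 9)

(17, 9)


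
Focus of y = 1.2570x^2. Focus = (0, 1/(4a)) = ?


a = 1.2570
4a = 5.0280
focus = (0, 1/5.0280) = (0, 0.1989)

Focus = (0, 0.1989)


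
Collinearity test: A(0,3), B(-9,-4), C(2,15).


0*(-4-15) - 9*(15-3) + 2*(3+ 4)
= 0 - 108 + 14 = -94

No, not collinear (determinant = -94)


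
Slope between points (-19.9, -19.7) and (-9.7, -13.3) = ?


dy = -13.3 + 19.7 = 6.4
dx = -9.7 + 19.9 = 10.2
m = 6.4/10.2 = 0.6275

m = 0.6275


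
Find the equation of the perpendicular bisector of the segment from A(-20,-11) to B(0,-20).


Midpoint = (-10, -15.5)
Slope of AB = dy/dx = -9/20 = -0.4500
Perp slope = -dx/dy = 20/9 = 2.2222
b = My - (perp slope)*Mx = -15.5 + (20*(-10))/(-9) = -15.5 + 22.2222 = 6.7222

y = 2.2222x + 6.7222


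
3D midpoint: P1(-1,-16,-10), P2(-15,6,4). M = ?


Mx = (-1- 15)/2 = -8.0000
My = (-16+6)/2 = -5.0000
Mz = (-10+4)/2 = -3.0000

M = (-8.0000, -5.0000, -3.0000)


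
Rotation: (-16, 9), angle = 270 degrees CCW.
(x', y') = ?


cos(270) = 0, sin(270) = -1
x' = -16*0 - 9*(-1) = 9
y' = -16*(-1) + 9*0 = 16

(9, 16)


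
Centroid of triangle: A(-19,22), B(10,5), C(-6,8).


Gx = (-19+10- 6)/3 = -15/3 = -5.0000
Gy = (22+5+8)/3 = 35/3 = 11.6667

G = (-5.0000, 11.6667)


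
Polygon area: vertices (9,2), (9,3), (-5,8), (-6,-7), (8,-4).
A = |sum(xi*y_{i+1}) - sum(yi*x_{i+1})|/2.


sum(xi*y_{i+1}) = 9*3 + 9*8 - 5*(-7) - 6*(-4) + 8*2 = 174
sum(yi*x_{i+1}) = 2*9 + 3*(-5) + 8*(-6) - 7*8 - 4*9 = -137
Area = |174 + 137|/2 = 311/2 = 155.5000

155.5000 sq units


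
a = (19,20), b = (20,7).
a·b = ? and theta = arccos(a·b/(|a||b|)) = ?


a·b = 19*20 + 20*7 = 380 + 140 = 520
|a| = sqrt(361+400) = 27.5862
|b| = sqrt(400+49) = 21.1896
cos(theta) = 520/(sqrt(761)*sqrt(449)) = 520/sqrt(341689) = 0.889586
theta = arccos(520/sqrt(341689)) = 27.1788 degrees

a·b = 520, theta = 27.1788 deg


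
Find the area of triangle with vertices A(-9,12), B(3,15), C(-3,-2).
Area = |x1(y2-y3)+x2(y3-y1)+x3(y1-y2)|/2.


-9*(15+ 2) = -153
3*(-2-12) = -42
-3*(12-15) = 9
sum = -186
Area = |-186|/2 = 93.0000

93.0000 sq units


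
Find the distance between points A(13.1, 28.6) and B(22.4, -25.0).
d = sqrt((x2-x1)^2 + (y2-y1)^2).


dx = 22.4 - 13.1 = 9.3
dy = -25.0 - 28.6 = -53.6
d = sqrt(86.49 + 2872.96) = sqrt(2959.45) = 54.4008

54.4008


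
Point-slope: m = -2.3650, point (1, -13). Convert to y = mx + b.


y + 13 = -2.3650(x - 1)
y = -2.3650x - 13 + 2.3650*1
y = -2.3650x - 10.6350

y = -2.3650x - 10.6350


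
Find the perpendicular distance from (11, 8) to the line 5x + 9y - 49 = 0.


|5*11 + 9*8 - 49| = |78| = 78
sqrt(25 + 81) = sqrt(106) = 10.2956
d = 78/sqrt(106) = 7.5760

7.5760


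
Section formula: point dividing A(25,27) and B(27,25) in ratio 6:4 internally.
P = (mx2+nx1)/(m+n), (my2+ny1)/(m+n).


Px = (6*27 + 4*25)/10 = 262/10 = 26.2000
Py = (6*25 + 4*27)/10 = 258/10 = 25.8000

P = (26.2000, 25.8000)


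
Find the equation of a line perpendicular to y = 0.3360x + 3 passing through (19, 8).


Perpendicular slope = -1/m1 = -1/0.3360 = -2.9762
b2 = y0 - m2*x0 = 8 + 19/0.3360 = 8 + 56.5476 = 64.5476

y = -2.9762x + 64.5476


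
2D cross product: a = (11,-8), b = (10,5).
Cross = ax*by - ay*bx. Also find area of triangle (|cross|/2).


cross = 11*5 + 8*10 = 55 + 80 = 135
Triangle area = |135|/2 = 135/2 = 67.5000

cross = 135, triangle area = 67.5000


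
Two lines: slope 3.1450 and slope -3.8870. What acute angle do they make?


m1-m2 = 7.032
1+m1*m2 = -11.224615
tan(theta) = |7.032/(-11.224615)| = 0.626480
theta = arctan(|7.032/(-11.224615)|) = 32.0663 degrees (acute angle)

32.0663 degrees


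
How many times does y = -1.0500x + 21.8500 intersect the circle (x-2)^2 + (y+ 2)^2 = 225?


Substitute y = -1.0500x + 21.8500: (x-2)^2 + (-1.0500x+21.8500+ 2)^2 = 225
Expand to Ax^2 + Bx + C = 0, where b-k = 23.85
A = 1+m^2 = 2.1025
B = 2(m(b-k) - h) = 2(-1.0500*23.85 - 2) = -54.085
C = h^2 + (b-k)^2 - r^2 = 4 + 568.8225 - 225 = 347.8225
disc = B^2-4AC = 2925.1872 - 2925.1872 = 0
disc = 0

1 intersection point (tangent)


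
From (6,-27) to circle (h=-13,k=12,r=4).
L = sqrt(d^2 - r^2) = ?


d = sqrt((6+ 13)^2 + (-27-12)^2) = sqrt(361+1521) = 43.3820
L = sqrt(1882.0000 - 16) = sqrt(1866.0000) = 43.1972

43.1972


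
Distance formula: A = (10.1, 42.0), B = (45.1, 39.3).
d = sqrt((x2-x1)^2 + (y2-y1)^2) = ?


dx = 45.1 - 10.1 = 35.0
dy = 39.3 - 42.0 = -2.7
d = sqrt(1225.0 + 7.29) = sqrt(1232.29) = 35.1040

35.1040


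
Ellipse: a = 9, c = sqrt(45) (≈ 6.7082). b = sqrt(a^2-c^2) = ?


b^2 = 9^2 - (sqrt(45))^2 = 81 - 45 = 36
b = sqrt(36) = 6

b = 6


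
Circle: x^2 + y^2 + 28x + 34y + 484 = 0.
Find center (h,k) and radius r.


h = -D/2 = -28/2 = -14
k = -E/2 = -34/2 = -17
r^2 = h^2 + k^2 - F = 196 + 289 - 484 = 1
r = 1

Center (-14, -17), radius = 1


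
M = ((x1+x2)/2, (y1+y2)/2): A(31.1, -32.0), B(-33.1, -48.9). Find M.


Mx = (31.1 - 33.1)/2 = -2.0/2 = -1.0000
My = (-32.0 - 48.9)/2 = -80.9/2 = -40.4500

(-1.0000, -40.4500)


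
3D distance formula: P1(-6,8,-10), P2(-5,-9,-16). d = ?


dx=1, dy=-17, dz=-6
d = sqrt(1+289+36) = sqrt(326) = 18.0555

18.0555


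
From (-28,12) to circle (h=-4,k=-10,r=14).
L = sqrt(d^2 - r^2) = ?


d = sqrt((-28+ 4)^2 + (12+ 10)^2) = sqrt(576+484) = 32.5576
L = sqrt(1060.0000 - 196) = sqrt(864.0000) = 29.3939

29.3939


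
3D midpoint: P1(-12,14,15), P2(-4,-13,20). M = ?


Mx = (-12- 4)/2 = -8.0000
My = (14- 13)/2 = 0.5000
Mz = (15+20)/2 = 17.5000

M = (-8.0000, 0.5000, 17.5000)


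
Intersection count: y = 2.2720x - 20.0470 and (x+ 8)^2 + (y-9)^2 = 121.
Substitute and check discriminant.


Substitute y = 2.2720x - 20.0470: (x+ 8)^2 + (2.2720x- 20.0470-9)^2 = 121
Expand to Ax^2 + Bx + C = 0, where b-k = -29.047
A = 1+m^2 = 6.161984
B = 2(m(b-k) - h) = 2(2.2720*(-29.047) + 8) = -115.989568
C = h^2 + (b-k)^2 - r^2 = 64 + 843.728209 - 121 = 786.728209
disc = B^2-4AC = 13453.5799 - 19391.2265 = -5937.6466
disc < 0

0 intersection points


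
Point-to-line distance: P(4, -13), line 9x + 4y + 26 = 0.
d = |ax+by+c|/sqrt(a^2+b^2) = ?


|9*4 + 4*(-13) + 26| = |10| = 10
sqrt(81 + 16) = sqrt(97) = 9.8489
d = 10/sqrt(97) = 1.0153

1.0153


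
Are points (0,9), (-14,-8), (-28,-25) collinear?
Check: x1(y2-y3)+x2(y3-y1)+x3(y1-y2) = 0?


0*(-8+ 25) - 14*(-25-9) - 28*(9+ 8)
= 0 + 476 - 476 = 0

Yes, collinear (determinant = 0)


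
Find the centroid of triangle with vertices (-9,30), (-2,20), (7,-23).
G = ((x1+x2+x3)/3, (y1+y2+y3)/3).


Gx = (-9- 2+7)/3 = -4/3 = -1.3333
Gy = (30+20- 23)/3 = 27/3 = 9.0000

G = (-1.3333, 9.0000)


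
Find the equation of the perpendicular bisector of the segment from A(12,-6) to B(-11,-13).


Midpoint = (0.5, -9.5)
Slope of AB = dy/dx = -7/(-23) = 0.3043
Perp slope = -dx/dy = -23/7 = -3.2857
b = My - (perp slope)*Mx = -9.5 + (-23*0.5)/(-7) = -9.5 + 1.6429 = -7.8571

y = -3.2857x - 7.8571


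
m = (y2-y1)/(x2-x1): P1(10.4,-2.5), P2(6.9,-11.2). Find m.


dy = -11.2 + 2.5 = -8.7
dx = 6.9 - 10.4 = -3.5
m = -8.7/(-3.5) = 2.4857

m = 2.4857


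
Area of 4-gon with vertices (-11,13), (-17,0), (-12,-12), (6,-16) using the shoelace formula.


sum(xi*y_{i+1}) = -11*0 - 17*(-12) - 12*(-16) + 6*13 = 474
sum(yi*x_{i+1}) = 13*(-17) + 0*(-12) - 12*6 - 16*(-11) = -117
Area = |474 + 117|/2 = 591/2 = 295.5000

295.5000 sq units


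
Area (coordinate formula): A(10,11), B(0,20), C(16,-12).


10*(20+ 12) = 320
0*(-12-11) = 0
16*(11-20) = -144
sum = 176
Area = |176|/2 = 88.0000

88.0000 sq units


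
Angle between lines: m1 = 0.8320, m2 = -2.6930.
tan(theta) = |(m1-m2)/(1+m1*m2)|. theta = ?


m1-m2 = 3.525
1+m1*m2 = -1.240576
tan(theta) = |3.525/(-1.240576)| = 2.841422
theta = arctan(|3.525/(-1.240576)|) = 70.6112 degrees (acute angle)

70.6112 degrees


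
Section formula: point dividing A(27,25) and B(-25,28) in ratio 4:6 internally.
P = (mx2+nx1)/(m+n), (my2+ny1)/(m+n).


Px = (4*(-25) + 6*27)/10 = 62/10 = 6.2000
Py = (4*28 + 6*25)/10 = 262/10 = 26.2000

P = (6.2000, 26.2000)


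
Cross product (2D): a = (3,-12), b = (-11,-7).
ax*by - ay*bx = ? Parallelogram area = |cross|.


cross = 3*(-7) + 12*(-11) = -21 - 132 = -153
Parallelogram area = |-153| = 153

cross = -153, parallelogram area = 153


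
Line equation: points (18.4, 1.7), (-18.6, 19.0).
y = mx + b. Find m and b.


m = (17.3)/(-37.0) = -0.4676
b = y1 - m*x1 = 1.7 - (17.3*18.4)/(-37.0) = 1.7 + 8.6032 = 10.3032

y = -0.4676x + 10.3032


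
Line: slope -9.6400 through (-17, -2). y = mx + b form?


y + 2 = -9.6400(x + 17)
y = -9.6400x - 2 + 9.6400*(-17)
y = -9.6400x - 165.8800

y = -9.6400x - 165.8800


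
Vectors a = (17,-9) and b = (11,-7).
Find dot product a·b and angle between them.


a·b = 17*11 - 9*(-7) = 187 + 63 = 250
|a| = sqrt(289+81) = 19.2354
|b| = sqrt(121+49) = 13.0384
cos(theta) = 250/(sqrt(370)*sqrt(170)) = 250/sqrt(62900) = 0.996815
theta = arccos(250/sqrt(62900)) = 4.5739 degrees

a·b = 250, theta = 4.5739 deg
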